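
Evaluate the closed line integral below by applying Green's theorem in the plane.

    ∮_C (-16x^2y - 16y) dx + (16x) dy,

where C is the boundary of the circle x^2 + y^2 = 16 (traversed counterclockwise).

Green's theorem converts the closed line integral into a double integral over the enclosed region D:

    ∮_C P dx + Q dy = ∬_D (∂Q/∂x - ∂P/∂y) dA.

Here P = -16x^2y - 16y, Q = 16x, so

    ∂Q/∂x = 16,    ∂P/∂y = -16x^2 - 16,
    ∂Q/∂x - ∂P/∂y = 16x^2 + 32.

D is the region x^2 + y^2 ≤ 16. Evaluating the double integral:

In polar coordinates (x = r cos θ, y = r sin θ, dA = r dr dθ) the integrand becomes 16r^2cos(θ)^2 + 32, so

    ∬_D (16x^2 + 32) dA = ∫_0^{2π} ∫_0^{4} (16r^2cos(θ)^2 + 32) · r dr dθ.

Inner (r from 0 to 4): 1024cos(θ)^2 + 256.
Outer (θ from 0 to 2π): 1536π.

Therefore ∮_C P dx + Q dy = 1536π.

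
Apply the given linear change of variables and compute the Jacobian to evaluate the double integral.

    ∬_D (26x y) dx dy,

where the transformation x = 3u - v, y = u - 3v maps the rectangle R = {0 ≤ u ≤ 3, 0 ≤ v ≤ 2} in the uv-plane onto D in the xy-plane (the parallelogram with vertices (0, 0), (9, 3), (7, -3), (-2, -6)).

Compute the Jacobian determinant of (x, y) with respect to (u, v):

    ∂(x,y)/∂(u,v) = | 3  -1 | = (3)(-3) - (-1)(1) = -8.
                   | 1  -3 |

Its absolute value is |J| = 8 (the area scaling factor).

Substituting x = 3u - v, y = u - 3v into the integrand,

    26x y → 78u^2 - 260u v + 78v^2,

so the integral becomes

    ∬_R (78u^2 - 260u v + 78v^2) · |J| du dv = ∫_0^3 ∫_0^2 (624u^2 - 2080u v + 624v^2) dv du.

Inner (v): 1248u^2 - 4160u + 1664.
Outer (u): -2496.

Therefore ∬_D (26x y) dx dy = -2496.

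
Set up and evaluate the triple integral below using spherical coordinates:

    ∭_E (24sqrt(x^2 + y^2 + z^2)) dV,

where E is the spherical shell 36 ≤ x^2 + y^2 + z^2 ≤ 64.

In spherical coordinates, x = ρ sin(φ) cos(θ), y = ρ sin(φ) sin(θ), z = ρ cos(φ), and dV = ρ^2 sin(φ) dρ dφ dθ.

The integrand becomes 24ρ, so

    ∭_E (24sqrt(x^2 + y^2 + z^2)) dV = ∫_{0}^{2π} ∫_{0}^{π} ∫_{6}^{8} (24ρ) · ρ^2 sin(φ) dρ dφ dθ.

Inner (ρ): 16800sin(φ).
Middle (φ): 33600.
Outer (θ): 67200π.

Therefore the triple integral equals 67200π.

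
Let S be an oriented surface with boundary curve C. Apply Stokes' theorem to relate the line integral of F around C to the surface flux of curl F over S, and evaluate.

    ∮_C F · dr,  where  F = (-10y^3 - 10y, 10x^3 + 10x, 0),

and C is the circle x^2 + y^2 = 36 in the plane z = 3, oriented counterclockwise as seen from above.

Let S be the flat disk x^2 + y^2 ≤ 36 in the plane z = 3, with upward unit normal n̂ = ẑ. By Stokes' theorem,

    ∮_C F · dr = ∬_S (∇ × F) · n̂ dS = ∬_D (curl F)_z dA,

where D is the disk x^2 + y^2 ≤ 36.

Compute the curl of F = (-10y^3 - 10y, 10x^3 + 10x, 0):
    (∇ × F)_x = ∂F_z/∂y - ∂F_y/∂z = 0,
    (∇ × F)_y = ∂F_x/∂z - ∂F_z/∂x = 0,
    (∇ × F)_z = ∂F_y/∂x - ∂F_x/∂y = 30x^2 + 30y^2 + 20.

On z = 3, (curl F)_z = 30x^2 + 30y^2 + 20.

Convert to polar (x = r cos θ, y = r sin θ, dA = r dr dθ); the integrand becomes 30r^2 + 20, so

    ∬_D (curl F)_z dA = ∫_0^{2π} ∫_0^{6} (30r^2 + 20) · r dr dθ.

Inner (r from 0 to 6): 10080.
Outer (θ from 0 to 2π): 20160π.

Therefore ∮_C F · dr = 20160π.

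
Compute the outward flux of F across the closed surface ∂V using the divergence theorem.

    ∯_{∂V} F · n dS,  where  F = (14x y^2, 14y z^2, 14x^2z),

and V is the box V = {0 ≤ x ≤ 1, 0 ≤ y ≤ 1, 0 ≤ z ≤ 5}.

By the divergence theorem,

    ∯_{∂V} F · n dS = ∭_V (∇ · F) dV.

Compute the divergence:
    ∇ · F = ∂F_x/∂x + ∂F_y/∂y + ∂F_z/∂z = 14y^2 + 14z^2 + 14x^2 = 14x^2 + 14y^2 + 14z^2.

V is a rectangular box, so dV = dx dy dz with 0 ≤ x ≤ 1, 0 ≤ y ≤ 1, 0 ≤ z ≤ 5.

Integrate (14x^2 + 14y^2 + 14z^2) over V as an iterated integral:

    ∭_V (∇·F) dV = ∫_0^{1} ∫_0^{1} ∫_0^{5} (14x^2 + 14y^2 + 14z^2) dz dy dx.

Inner (z from 0 to 5): 70x^2 + 70y^2 + 1750/3.
Middle (y from 0 to 1): 70x^2 + 1820/3.
Outer (x from 0 to 1): 630.

Therefore ∯_{∂V} F · n dS = 630.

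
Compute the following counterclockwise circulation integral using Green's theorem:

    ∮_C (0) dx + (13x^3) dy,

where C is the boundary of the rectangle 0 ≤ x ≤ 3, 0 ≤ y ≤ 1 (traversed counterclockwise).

Green's theorem converts the closed line integral into a double integral over the enclosed region D:

    ∮_C P dx + Q dy = ∬_D (∂Q/∂x - ∂P/∂y) dA.

Here P = 0, Q = 13x^3, so

    ∂Q/∂x = 39x^2,    ∂P/∂y = 0,
    ∂Q/∂x - ∂P/∂y = 39x^2.

D is the region 0 ≤ x ≤ 3, 0 ≤ y ≤ 1. Evaluating the double integral:

    ∬_D (39x^2) dA = ∫_0^{3} ∫_0^{1} (39x^2) dy dx.

Inner (y from 0 to 1): 39x^2.
Outer (x from 0 to 3): 351.

Therefore ∮_C P dx + Q dy = 351.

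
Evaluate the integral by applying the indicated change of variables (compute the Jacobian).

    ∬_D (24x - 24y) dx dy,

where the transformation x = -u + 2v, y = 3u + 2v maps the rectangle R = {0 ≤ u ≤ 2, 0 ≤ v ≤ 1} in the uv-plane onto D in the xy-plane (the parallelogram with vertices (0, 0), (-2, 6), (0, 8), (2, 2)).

Compute the Jacobian determinant of (x, y) with respect to (u, v):

    ∂(x,y)/∂(u,v) = | -1  2 | = (-1)(2) - (2)(3) = -8.
                   | 3  2 |

Its absolute value is |J| = 8 (the area scaling factor).

Substituting x = -u + 2v, y = 3u + 2v into the integrand,

    24x - 24y → -96u,

so the integral becomes

    ∬_R (-96u) · |J| du dv = ∫_0^2 ∫_0^1 (-768u) dv du.

Inner (v): -768u.
Outer (u): -1536.

Therefore ∬_D (24x - 24y) dx dy = -1536.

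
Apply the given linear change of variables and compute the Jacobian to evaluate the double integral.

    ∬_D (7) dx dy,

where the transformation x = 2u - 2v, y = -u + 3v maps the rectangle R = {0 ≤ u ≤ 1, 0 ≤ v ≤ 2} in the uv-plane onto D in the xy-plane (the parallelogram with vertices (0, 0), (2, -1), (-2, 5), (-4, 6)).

Compute the Jacobian determinant of (x, y) with respect to (u, v):

    ∂(x,y)/∂(u,v) = | 2  -2 | = (2)(3) - (-2)(-1) = 4.
                   | -1  3 |

Its absolute value is |J| = 4 (the area scaling factor).

Substituting x = 2u - 2v, y = -u + 3v into the integrand,

    7 → 7,

so the integral becomes

    ∬_R (7) · |J| du dv = ∫_0^1 ∫_0^2 (28) dv du.

Inner (v): 56.
Outer (u): 56.

Therefore ∬_D (7) dx dy = 56.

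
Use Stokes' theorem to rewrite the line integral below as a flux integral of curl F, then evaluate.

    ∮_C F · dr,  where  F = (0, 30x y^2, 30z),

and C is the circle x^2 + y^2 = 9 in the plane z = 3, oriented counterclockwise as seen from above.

Let S be the flat disk x^2 + y^2 ≤ 9 in the plane z = 3, with upward unit normal n̂ = ẑ. By Stokes' theorem,

    ∮_C F · dr = ∬_S (∇ × F) · n̂ dS = ∬_D (curl F)_z dA,

where D is the disk x^2 + y^2 ≤ 9.

Compute the curl of F = (0, 30x y^2, 30z):
    (∇ × F)_x = ∂F_z/∂y - ∂F_y/∂z = 0,
    (∇ × F)_y = ∂F_x/∂z - ∂F_z/∂x = 0,
    (∇ × F)_z = ∂F_y/∂x - ∂F_x/∂y = 30y^2.

On z = 3, (curl F)_z = 30y^2.

Convert to polar (x = r cos θ, y = r sin θ, dA = r dr dθ); the integrand becomes 30r^2sin(θ)^2, so

    ∬_D (curl F)_z dA = ∫_0^{2π} ∫_0^{3} (30r^2sin(θ)^2) · r dr dθ.

Inner (r from 0 to 3): 1215sin(θ)^2/2.
Outer (θ from 0 to 2π): 1215π/2.

Therefore ∮_C F · dr = 1215π/2.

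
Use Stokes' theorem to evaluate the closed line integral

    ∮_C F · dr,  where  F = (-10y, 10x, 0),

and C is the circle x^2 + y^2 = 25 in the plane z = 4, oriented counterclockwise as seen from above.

Let S be the flat disk x^2 + y^2 ≤ 25 in the plane z = 4, with upward unit normal n̂ = ẑ. By Stokes' theorem,

    ∮_C F · dr = ∬_S (∇ × F) · n̂ dS = ∬_D (curl F)_z dA,

where D is the disk x^2 + y^2 ≤ 25.

Compute the curl of F = (-10y, 10x, 0):
    (∇ × F)_x = ∂F_z/∂y - ∂F_y/∂z = 0,
    (∇ × F)_y = ∂F_x/∂z - ∂F_z/∂x = 0,
    (∇ × F)_z = ∂F_y/∂x - ∂F_x/∂y = 20.

On z = 4, (curl F)_z = 20.

Convert to polar (x = r cos θ, y = r sin θ, dA = r dr dθ); the integrand becomes 20, so

    ∬_D (curl F)_z dA = ∫_0^{2π} ∫_0^{5} (20) · r dr dθ.

Inner (r from 0 to 5): 250.
Outer (θ from 0 to 2π): 500π.

Therefore ∮_C F · dr = 500π.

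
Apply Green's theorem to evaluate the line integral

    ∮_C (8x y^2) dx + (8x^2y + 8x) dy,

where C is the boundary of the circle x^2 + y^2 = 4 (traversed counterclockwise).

Green's theorem converts the closed line integral into a double integral over the enclosed region D:

    ∮_C P dx + Q dy = ∬_D (∂Q/∂x - ∂P/∂y) dA.

Here P = 8x y^2, Q = 8x^2y + 8x, so

    ∂Q/∂x = 16x y + 8,    ∂P/∂y = 16x y,
    ∂Q/∂x - ∂P/∂y = 8.

D is the region x^2 + y^2 ≤ 4. Evaluating the double integral:

In polar coordinates (x = r cos θ, y = r sin θ, dA = r dr dθ) the integrand becomes 8, so

    ∬_D (8) dA = ∫_0^{2π} ∫_0^{2} (8) · r dr dθ.

Inner (r from 0 to 2): 16.
Outer (θ from 0 to 2π): 32π.

Therefore ∮_C P dx + Q dy = 32π.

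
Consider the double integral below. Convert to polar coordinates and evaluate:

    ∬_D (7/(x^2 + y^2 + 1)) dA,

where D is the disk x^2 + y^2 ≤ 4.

The region D is 0 ≤ r ≤ 2, 0 ≤ θ ≤ 2π in polar coordinates, where x = r cos(θ), y = r sin(θ), and dA = r dr dθ.

Under the substitution, the integrand becomes 7/(r^2 + 1), so

    ∬_D (7/(x^2 + y^2 + 1)) dA = ∫_{0}^{2π} ∫_{0}^{2} (7/(r^2 + 1)) · r dr dθ.

Inner integral (in r): ∫_{0}^{2} (7/(r^2 + 1)) · r dr = 7log(5)/2.

Outer integral (in θ): ∫_{0}^{2π} (7log(5)/2) dθ = 7π log(5).

Therefore ∬_D (7/(x^2 + y^2 + 1)) dA = 7π log(5).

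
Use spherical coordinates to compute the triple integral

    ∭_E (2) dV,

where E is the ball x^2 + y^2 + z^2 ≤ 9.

In spherical coordinates, x = ρ sin(φ) cos(θ), y = ρ sin(φ) sin(θ), z = ρ cos(φ), and dV = ρ^2 sin(φ) dρ dφ dθ.

The integrand becomes 2, so

    ∭_E (2) dV = ∫_{0}^{2π} ∫_{0}^{π} ∫_{0}^{3} (2) · ρ^2 sin(φ) dρ dφ dθ.

Inner (ρ): 18sin(φ).
Middle (φ): 36.
Outer (θ): 72π.

Therefore the triple integral equals 72π.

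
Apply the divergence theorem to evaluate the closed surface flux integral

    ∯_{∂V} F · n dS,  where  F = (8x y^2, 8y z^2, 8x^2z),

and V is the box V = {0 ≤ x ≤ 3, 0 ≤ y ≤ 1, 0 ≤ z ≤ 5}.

By the divergence theorem,

    ∯_{∂V} F · n dS = ∭_V (∇ · F) dV.

Compute the divergence:
    ∇ · F = ∂F_x/∂x + ∂F_y/∂y + ∂F_z/∂z = 8y^2 + 8z^2 + 8x^2 = 8x^2 + 8y^2 + 8z^2.

V is a rectangular box, so dV = dx dy dz with 0 ≤ x ≤ 3, 0 ≤ y ≤ 1, 0 ≤ z ≤ 5.

Integrate (8x^2 + 8y^2 + 8z^2) over V as an iterated integral:

    ∭_V (∇·F) dV = ∫_0^{3} ∫_0^{1} ∫_0^{5} (8x^2 + 8y^2 + 8z^2) dz dy dx.

Inner (z from 0 to 5): 40x^2 + 40y^2 + 1000/3.
Middle (y from 0 to 1): 40x^2 + 1040/3.
Outer (x from 0 to 3): 1400.

Therefore ∯_{∂V} F · n dS = 1400.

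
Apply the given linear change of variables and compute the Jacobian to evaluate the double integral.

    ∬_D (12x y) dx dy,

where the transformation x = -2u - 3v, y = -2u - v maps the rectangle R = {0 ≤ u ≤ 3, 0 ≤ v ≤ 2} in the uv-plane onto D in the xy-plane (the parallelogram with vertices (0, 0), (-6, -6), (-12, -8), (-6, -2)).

Compute the Jacobian determinant of (x, y) with respect to (u, v):

    ∂(x,y)/∂(u,v) = | -2  -3 | = (-2)(-1) - (-3)(-2) = -4.
                   | -2  -1 |

Its absolute value is |J| = 4 (the area scaling factor).

Substituting x = -2u - 3v, y = -2u - v into the integrand,

    12x y → 48u^2 + 96u v + 36v^2,

so the integral becomes

    ∬_R (48u^2 + 96u v + 36v^2) · |J| du dv = ∫_0^3 ∫_0^2 (192u^2 + 384u v + 144v^2) dv du.

Inner (v): 384u^2 + 768u + 384.
Outer (u): 8064.

Therefore ∬_D (12x y) dx dy = 8064.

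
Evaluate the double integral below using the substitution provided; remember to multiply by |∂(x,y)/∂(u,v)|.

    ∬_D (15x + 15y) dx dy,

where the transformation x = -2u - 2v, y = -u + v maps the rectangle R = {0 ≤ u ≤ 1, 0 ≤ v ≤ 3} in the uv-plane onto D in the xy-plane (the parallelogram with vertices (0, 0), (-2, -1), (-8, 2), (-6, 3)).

Compute the Jacobian determinant of (x, y) with respect to (u, v):

    ∂(x,y)/∂(u,v) = | -2  -2 | = (-2)(1) - (-2)(-1) = -4.
                   | -1  1 |

Its absolute value is |J| = 4 (the area scaling factor).

Substituting x = -2u - 2v, y = -u + v into the integrand,

    15x + 15y → -45u - 15v,

so the integral becomes

    ∬_R (-45u - 15v) · |J| du dv = ∫_0^1 ∫_0^3 (-180u - 60v) dv du.

Inner (v): -540u - 270.
Outer (u): -540.

Therefore ∬_D (15x + 15y) dx dy = -540.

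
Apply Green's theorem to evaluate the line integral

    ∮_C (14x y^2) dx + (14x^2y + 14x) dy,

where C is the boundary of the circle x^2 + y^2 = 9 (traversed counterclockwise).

Green's theorem converts the closed line integral into a double integral over the enclosed region D:

    ∮_C P dx + Q dy = ∬_D (∂Q/∂x - ∂P/∂y) dA.

Here P = 14x y^2, Q = 14x^2y + 14x, so

    ∂Q/∂x = 28x y + 14,    ∂P/∂y = 28x y,
    ∂Q/∂x - ∂P/∂y = 14.

D is the region x^2 + y^2 ≤ 9. Evaluating the double integral:

In polar coordinates (x = r cos θ, y = r sin θ, dA = r dr dθ) the integrand becomes 14, so

    ∬_D (14) dA = ∫_0^{2π} ∫_0^{3} (14) · r dr dθ.

Inner (r from 0 to 3): 63.
Outer (θ from 0 to 2π): 126π.

Therefore ∮_C P dx + Q dy = 126π.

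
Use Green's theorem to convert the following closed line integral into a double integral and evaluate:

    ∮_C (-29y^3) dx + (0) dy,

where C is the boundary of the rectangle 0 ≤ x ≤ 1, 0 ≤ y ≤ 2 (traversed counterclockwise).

Green's theorem converts the closed line integral into a double integral over the enclosed region D:

    ∮_C P dx + Q dy = ∬_D (∂Q/∂x - ∂P/∂y) dA.

Here P = -29y^3, Q = 0, so

    ∂Q/∂x = 0,    ∂P/∂y = -87y^2,
    ∂Q/∂x - ∂P/∂y = 87y^2.

D is the region 0 ≤ x ≤ 1, 0 ≤ y ≤ 2. Evaluating the double integral:

    ∬_D (87y^2) dA = ∫_0^{1} ∫_0^{2} (87y^2) dy dx.

Inner (y from 0 to 2): 232.
Outer (x from 0 to 1): 232.

Therefore ∮_C P dx + Q dy = 232.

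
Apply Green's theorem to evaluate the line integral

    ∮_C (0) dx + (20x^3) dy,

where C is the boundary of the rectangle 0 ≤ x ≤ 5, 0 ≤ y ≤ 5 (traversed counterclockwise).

Green's theorem converts the closed line integral into a double integral over the enclosed region D:

    ∮_C P dx + Q dy = ∬_D (∂Q/∂x - ∂P/∂y) dA.

Here P = 0, Q = 20x^3, so

    ∂Q/∂x = 60x^2,    ∂P/∂y = 0,
    ∂Q/∂x - ∂P/∂y = 60x^2.

D is the region 0 ≤ x ≤ 5, 0 ≤ y ≤ 5. Evaluating the double integral:

    ∬_D (60x^2) dA = ∫_0^{5} ∫_0^{5} (60x^2) dy dx.

Inner (y from 0 to 5): 300x^2.
Outer (x from 0 to 5): 12500.

Therefore ∮_C P dx + Q dy = 12500.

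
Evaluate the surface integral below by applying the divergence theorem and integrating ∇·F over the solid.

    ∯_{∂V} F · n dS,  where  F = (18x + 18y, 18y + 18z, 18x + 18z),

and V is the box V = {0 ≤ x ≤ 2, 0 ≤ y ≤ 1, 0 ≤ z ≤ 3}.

By the divergence theorem,

    ∯_{∂V} F · n dS = ∭_V (∇ · F) dV.

Compute the divergence:
    ∇ · F = ∂F_x/∂x + ∂F_y/∂y + ∂F_z/∂z = 18 + 18 + 18 = 54.

V is a rectangular box, so dV = dx dy dz with 0 ≤ x ≤ 2, 0 ≤ y ≤ 1, 0 ≤ z ≤ 3.

Integrate (54) over V as an iterated integral:

    ∭_V (∇·F) dV = ∫_0^{2} ∫_0^{1} ∫_0^{3} (54) dz dy dx.

Inner (z from 0 to 3): 162.
Middle (y from 0 to 1): 162.
Outer (x from 0 to 2): 324.

Therefore ∯_{∂V} F · n dS = 324.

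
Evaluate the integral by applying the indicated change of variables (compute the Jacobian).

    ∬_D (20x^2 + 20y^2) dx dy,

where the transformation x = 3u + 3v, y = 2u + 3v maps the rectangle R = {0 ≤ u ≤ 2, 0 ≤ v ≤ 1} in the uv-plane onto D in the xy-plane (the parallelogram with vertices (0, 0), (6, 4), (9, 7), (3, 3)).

Compute the Jacobian determinant of (x, y) with respect to (u, v):

    ∂(x,y)/∂(u,v) = | 3  3 | = (3)(3) - (3)(2) = 3.
                   | 2  3 |

Its absolute value is |J| = 3 (the area scaling factor).

Substituting x = 3u + 3v, y = 2u + 3v into the integrand,

    20x^2 + 20y^2 → 260u^2 + 600u v + 360v^2,

so the integral becomes

    ∬_R (260u^2 + 600u v + 360v^2) · |J| du dv = ∫_0^2 ∫_0^1 (780u^2 + 1800u v + 1080v^2) dv du.

Inner (v): 780u^2 + 900u + 360.
Outer (u): 4600.

Therefore ∬_D (20x^2 + 20y^2) dx dy = 4600.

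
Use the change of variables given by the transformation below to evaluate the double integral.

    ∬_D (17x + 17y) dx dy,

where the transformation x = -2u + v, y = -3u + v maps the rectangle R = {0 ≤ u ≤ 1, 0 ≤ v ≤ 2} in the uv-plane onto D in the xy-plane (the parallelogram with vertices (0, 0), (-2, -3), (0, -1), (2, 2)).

Compute the Jacobian determinant of (x, y) with respect to (u, v):

    ∂(x,y)/∂(u,v) = | -2  1 | = (-2)(1) - (1)(-3) = 1.
                   | -3  1 |

Its absolute value is |J| = 1 (the area scaling factor).

Substituting x = -2u + v, y = -3u + v into the integrand,

    17x + 17y → -85u + 34v,

so the integral becomes

    ∬_R (-85u + 34v) · |J| du dv = ∫_0^1 ∫_0^2 (-85u + 34v) dv du.

Inner (v): 68 - 170u.
Outer (u): -17.

Therefore ∬_D (17x + 17y) dx dy = -17.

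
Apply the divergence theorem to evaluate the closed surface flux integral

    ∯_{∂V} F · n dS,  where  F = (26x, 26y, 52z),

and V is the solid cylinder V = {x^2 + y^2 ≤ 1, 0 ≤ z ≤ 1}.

By the divergence theorem,

    ∯_{∂V} F · n dS = ∭_V (∇ · F) dV.

Compute the divergence:
    ∇ · F = ∂F_x/∂x + ∂F_y/∂y + ∂F_z/∂z = 26 + 26 + 52 = 104.

In cylindrical coordinates, x = r cos(θ), y = r sin(θ), z = z, dV = r dr dθ dz, with 0 ≤ r ≤ 1, 0 ≤ θ ≤ 2π, 0 ≤ z ≤ 1.

The integrand, after substitution and multiplying by the volume element, becomes (104) · r, so

    ∭_V (∇·F) dV = ∫_0^{2π} ∫_0^{1} ∫_0^{1} (104) · r dz dr dθ.

Inner (z from 0 to 1): 104r.
Middle (r from 0 to 1): 52.
Outer (θ from 0 to 2π): 104π.

Therefore ∯_{∂V} F · n dS = 104π.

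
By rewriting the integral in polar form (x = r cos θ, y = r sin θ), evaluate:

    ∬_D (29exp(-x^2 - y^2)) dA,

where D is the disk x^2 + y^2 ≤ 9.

The region D is 0 ≤ r ≤ 3, 0 ≤ θ ≤ 2π in polar coordinates, where x = r cos(θ), y = r sin(θ), and dA = r dr dθ.

Under the substitution, the integrand becomes 29exp(-r^2), so

    ∬_D (29exp(-x^2 - y^2)) dA = ∫_{0}^{2π} ∫_{0}^{3} (29exp(-r^2)) · r dr dθ.

Inner integral (in r): ∫_{0}^{3} (29exp(-r^2)) · r dr = 29/2 - 29exp(-9)/2.

Outer integral (in θ): ∫_{0}^{2π} (29/2 - 29exp(-9)/2) dθ = -29π exp(-9) + 29π.

Therefore ∬_D (29exp(-x^2 - y^2)) dA = -29π exp(-9) + 29π.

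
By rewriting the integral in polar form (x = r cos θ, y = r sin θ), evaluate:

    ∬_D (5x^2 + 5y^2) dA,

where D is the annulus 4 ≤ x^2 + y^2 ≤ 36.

The region D is 2 ≤ r ≤ 6, 0 ≤ θ ≤ 2π in polar coordinates, where x = r cos(θ), y = r sin(θ), and dA = r dr dθ.

Under the substitution, the integrand becomes 5r^2, so

    ∬_D (5x^2 + 5y^2) dA = ∫_{0}^{2π} ∫_{2}^{6} (5r^2) · r dr dθ.

Inner integral (in r): ∫_{2}^{6} (5r^2) · r dr = 1600.

Outer integral (in θ): ∫_{0}^{2π} (1600) dθ = 3200π.

Therefore ∬_D (5x^2 + 5y^2) dA = 3200π.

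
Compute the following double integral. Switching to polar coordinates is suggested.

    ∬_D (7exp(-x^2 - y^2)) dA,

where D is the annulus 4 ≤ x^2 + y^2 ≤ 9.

The region D is 2 ≤ r ≤ 3, 0 ≤ θ ≤ 2π in polar coordinates, where x = r cos(θ), y = r sin(θ), and dA = r dr dθ.

Under the substitution, the integrand becomes 7exp(-r^2), so

    ∬_D (7exp(-x^2 - y^2)) dA = ∫_{0}^{2π} ∫_{2}^{3} (7exp(-r^2)) · r dr dθ.

Inner integral (in r): ∫_{2}^{3} (7exp(-r^2)) · r dr = -(7 - 7exp(5))exp(-9)/2.

Outer integral (in θ): ∫_{0}^{2π} (-(7 - 7exp(5))exp(-9)/2) dθ = -7π (1 - exp(5))exp(-9).

Therefore ∬_D (7exp(-x^2 - y^2)) dA = -7π (1 - exp(5))exp(-9).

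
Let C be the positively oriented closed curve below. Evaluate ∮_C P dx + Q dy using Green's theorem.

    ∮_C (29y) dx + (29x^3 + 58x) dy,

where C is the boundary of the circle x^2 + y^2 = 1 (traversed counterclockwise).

Green's theorem converts the closed line integral into a double integral over the enclosed region D:

    ∮_C P dx + Q dy = ∬_D (∂Q/∂x - ∂P/∂y) dA.

Here P = 29y, Q = 29x^3 + 58x, so

    ∂Q/∂x = 87x^2 + 58,    ∂P/∂y = 29,
    ∂Q/∂x - ∂P/∂y = 87x^2 + 29.

D is the region x^2 + y^2 ≤ 1. Evaluating the double integral:

In polar coordinates (x = r cos θ, y = r sin θ, dA = r dr dθ) the integrand becomes 87r^2cos(θ)^2 + 29, so

    ∬_D (87x^2 + 29) dA = ∫_0^{2π} ∫_0^{1} (87r^2cos(θ)^2 + 29) · r dr dθ.

Inner (r from 0 to 1): 87cos(θ)^2/4 + 29/2.
Outer (θ from 0 to 2π): 203π/4.

Therefore ∮_C P dx + Q dy = 203π/4.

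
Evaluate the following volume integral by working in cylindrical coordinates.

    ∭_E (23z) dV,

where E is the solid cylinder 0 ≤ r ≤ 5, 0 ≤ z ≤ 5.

In cylindrical coordinates, x = r cos(θ), y = r sin(θ), z = z, and dV = r dr dθ dz.

The integrand becomes 23z, so

    ∭_E (23z) dV = ∫_{0}^{2π} ∫_{0}^{5} ∫_{0}^{5} (23z) · r dz dr dθ.

Inner (z): 575r/2.
Middle (r from 0 to 5): 14375/4.
Outer (θ): 14375π/2.

Therefore the triple integral equals 14375π/2.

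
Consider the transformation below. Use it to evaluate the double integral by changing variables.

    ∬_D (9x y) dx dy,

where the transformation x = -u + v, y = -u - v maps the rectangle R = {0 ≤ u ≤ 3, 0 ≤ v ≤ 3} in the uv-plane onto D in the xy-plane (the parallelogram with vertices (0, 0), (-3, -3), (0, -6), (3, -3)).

Compute the Jacobian determinant of (x, y) with respect to (u, v):

    ∂(x,y)/∂(u,v) = | -1  1 | = (-1)(-1) - (1)(-1) = 2.
                   | -1  -1 |

Its absolute value is |J| = 2 (the area scaling factor).

Substituting x = -u + v, y = -u - v into the integrand,

    9x y → 9u^2 - 9v^2,

so the integral becomes

    ∬_R (9u^2 - 9v^2) · |J| du dv = ∫_0^3 ∫_0^3 (18u^2 - 18v^2) dv du.

Inner (v): 54u^2 - 162.
Outer (u): 0.

Therefore ∬_D (9x y) dx dy = 0.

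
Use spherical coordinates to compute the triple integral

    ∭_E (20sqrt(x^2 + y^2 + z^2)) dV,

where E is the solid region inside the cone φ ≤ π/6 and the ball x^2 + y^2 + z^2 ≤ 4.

In spherical coordinates, x = ρ sin(φ) cos(θ), y = ρ sin(φ) sin(θ), z = ρ cos(φ), and dV = ρ^2 sin(φ) dρ dφ dθ.

The integrand becomes 20ρ, so

    ∭_E (20sqrt(x^2 + y^2 + z^2)) dV = ∫_{0}^{2π} ∫_{0}^{π/6} ∫_{0}^{2} (20ρ) · ρ^2 sin(φ) dρ dφ dθ.

Inner (ρ): 80sin(φ).
Middle (φ): 80 - 40sqrt(3).
Outer (θ): 80π (2 - sqrt(3)).

Therefore the triple integral equals 80π (2 - sqrt(3)).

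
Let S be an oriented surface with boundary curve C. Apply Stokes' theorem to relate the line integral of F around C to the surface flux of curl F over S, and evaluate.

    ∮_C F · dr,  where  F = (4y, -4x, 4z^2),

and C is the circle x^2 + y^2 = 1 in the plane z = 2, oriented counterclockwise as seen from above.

Let S be the flat disk x^2 + y^2 ≤ 1 in the plane z = 2, with upward unit normal n̂ = ẑ. By Stokes' theorem,

    ∮_C F · dr = ∬_S (∇ × F) · n̂ dS = ∬_D (curl F)_z dA,

where D is the disk x^2 + y^2 ≤ 1.

Compute the curl of F = (4y, -4x, 4z^2):
    (∇ × F)_x = ∂F_z/∂y - ∂F_y/∂z = 0,
    (∇ × F)_y = ∂F_x/∂z - ∂F_z/∂x = 0,
    (∇ × F)_z = ∂F_y/∂x - ∂F_x/∂y = -8.

On z = 2, (curl F)_z = -8.

Convert to polar (x = r cos θ, y = r sin θ, dA = r dr dθ); the integrand becomes -8, so

    ∬_D (curl F)_z dA = ∫_0^{2π} ∫_0^{1} (-8) · r dr dθ.

Inner (r from 0 to 1): -4.
Outer (θ from 0 to 2π): -8π.

Therefore ∮_C F · dr = -8π.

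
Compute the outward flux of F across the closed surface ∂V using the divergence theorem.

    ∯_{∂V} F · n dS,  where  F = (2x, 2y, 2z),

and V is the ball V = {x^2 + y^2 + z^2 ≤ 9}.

By the divergence theorem,

    ∯_{∂V} F · n dS = ∭_V (∇ · F) dV.

Compute the divergence:
    ∇ · F = ∂F_x/∂x + ∂F_y/∂y + ∂F_z/∂z = 2 + 2 + 2 = 6.

In spherical coordinates, x = ρ sin(φ) cos(θ), y = ρ sin(φ) sin(θ), z = ρ cos(φ), dV = ρ^2 sin(φ) dρ dφ dθ, with 0 ≤ ρ ≤ 3, 0 ≤ φ ≤ π, 0 ≤ θ ≤ 2π.

The integrand, after substitution and multiplying by the volume element, becomes (6) · ρ^2 sin(φ), so

    ∭_V (∇·F) dV = ∫_0^{2π} ∫_0^{π} ∫_0^{3} (6) · ρ^2 sin(φ) dρ dφ dθ.

Inner (ρ from 0 to 3): 54sin(φ).
Middle (φ from 0 to π): 108.
Outer (θ from 0 to 2π): 216π.

Therefore ∯_{∂V} F · n dS = 216π.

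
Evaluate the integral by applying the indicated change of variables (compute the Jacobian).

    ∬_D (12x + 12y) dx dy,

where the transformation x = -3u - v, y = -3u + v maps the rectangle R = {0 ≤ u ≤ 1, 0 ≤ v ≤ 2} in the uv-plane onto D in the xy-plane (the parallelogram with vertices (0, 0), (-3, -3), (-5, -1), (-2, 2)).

Compute the Jacobian determinant of (x, y) with respect to (u, v):

    ∂(x,y)/∂(u,v) = | -3  -1 | = (-3)(1) - (-1)(-3) = -6.
                   | -3  1 |

Its absolute value is |J| = 6 (the area scaling factor).

Substituting x = -3u - v, y = -3u + v into the integrand,

    12x + 12y → -72u,

so the integral becomes

    ∬_R (-72u) · |J| du dv = ∫_0^1 ∫_0^2 (-432u) dv du.

Inner (v): -864u.
Outer (u): -432.

Therefore ∬_D (12x + 12y) dx dy = -432.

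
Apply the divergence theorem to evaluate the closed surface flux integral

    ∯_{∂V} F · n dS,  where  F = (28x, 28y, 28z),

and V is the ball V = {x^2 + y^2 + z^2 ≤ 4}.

By the divergence theorem,

    ∯_{∂V} F · n dS = ∭_V (∇ · F) dV.

Compute the divergence:
    ∇ · F = ∂F_x/∂x + ∂F_y/∂y + ∂F_z/∂z = 28 + 28 + 28 = 84.

In spherical coordinates, x = ρ sin(φ) cos(θ), y = ρ sin(φ) sin(θ), z = ρ cos(φ), dV = ρ^2 sin(φ) dρ dφ dθ, with 0 ≤ ρ ≤ 2, 0 ≤ φ ≤ π, 0 ≤ θ ≤ 2π.

The integrand, after substitution and multiplying by the volume element, becomes (84) · ρ^2 sin(φ), so

    ∭_V (∇·F) dV = ∫_0^{2π} ∫_0^{π} ∫_0^{2} (84) · ρ^2 sin(φ) dρ dφ dθ.

Inner (ρ from 0 to 2): 224sin(φ).
Middle (φ from 0 to π): 448.
Outer (θ from 0 to 2π): 896π.

Therefore ∯_{∂V} F · n dS = 896π.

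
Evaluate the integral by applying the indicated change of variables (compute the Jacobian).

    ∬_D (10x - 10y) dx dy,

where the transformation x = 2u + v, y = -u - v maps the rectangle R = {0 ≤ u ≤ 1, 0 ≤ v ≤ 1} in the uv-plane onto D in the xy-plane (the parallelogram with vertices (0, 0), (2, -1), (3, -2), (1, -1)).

Compute the Jacobian determinant of (x, y) with respect to (u, v):

    ∂(x,y)/∂(u,v) = | 2  1 | = (2)(-1) - (1)(-1) = -1.
                   | -1  -1 |

Its absolute value is |J| = 1 (the area scaling factor).

Substituting x = 2u + v, y = -u - v into the integrand,

    10x - 10y → 30u + 20v,

so the integral becomes

    ∬_R (30u + 20v) · |J| du dv = ∫_0^1 ∫_0^1 (30u + 20v) dv du.

Inner (v): 30u + 10.
Outer (u): 25.

Therefore ∬_D (10x - 10y) dx dy = 25.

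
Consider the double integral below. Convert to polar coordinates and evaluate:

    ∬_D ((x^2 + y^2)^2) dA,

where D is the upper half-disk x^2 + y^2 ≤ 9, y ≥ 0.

The region D is 0 ≤ r ≤ 3, 0 ≤ θ ≤ π in polar coordinates, where x = r cos(θ), y = r sin(θ), and dA = r dr dθ.

Under the substitution, the integrand becomes r^4, so

    ∬_D ((x^2 + y^2)^2) dA = ∫_{0}^{π} ∫_{0}^{3} (r^4) · r dr dθ.

Inner integral (in r): ∫_{0}^{3} (r^4) · r dr = 243/2.

Outer integral (in θ): ∫_{0}^{π} (243/2) dθ = 243π/2.

Therefore ∬_D ((x^2 + y^2)^2) dA = 243π/2.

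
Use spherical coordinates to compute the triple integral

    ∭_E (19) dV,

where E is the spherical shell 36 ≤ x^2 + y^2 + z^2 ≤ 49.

In spherical coordinates, x = ρ sin(φ) cos(θ), y = ρ sin(φ) sin(θ), z = ρ cos(φ), and dV = ρ^2 sin(φ) dρ dφ dθ.

The integrand becomes 19, so

    ∭_E (19) dV = ∫_{0}^{2π} ∫_{0}^{π} ∫_{6}^{7} (19) · ρ^2 sin(φ) dρ dφ dθ.

Inner (ρ): 2413sin(φ)/3.
Middle (φ): 4826/3.
Outer (θ): 9652π/3.

Therefore the triple integral equals 9652π/3.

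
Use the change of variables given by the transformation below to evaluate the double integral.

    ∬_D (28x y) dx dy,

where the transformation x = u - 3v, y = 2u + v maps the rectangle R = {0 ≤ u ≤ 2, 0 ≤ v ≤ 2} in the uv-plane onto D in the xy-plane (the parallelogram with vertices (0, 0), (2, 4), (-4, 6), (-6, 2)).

Compute the Jacobian determinant of (x, y) with respect to (u, v):

    ∂(x,y)/∂(u,v) = | 1  -3 | = (1)(1) - (-3)(2) = 7.
                   | 2  1 |

Its absolute value is |J| = 7 (the area scaling factor).

Substituting x = u - 3v, y = 2u + v into the integrand,

    28x y → 56u^2 - 140u v - 84v^2,

so the integral becomes

    ∬_R (56u^2 - 140u v - 84v^2) · |J| du dv = ∫_0^2 ∫_0^2 (392u^2 - 980u v - 588v^2) dv du.

Inner (v): 784u^2 - 1960u - 1568.
Outer (u): -14896/3.

Therefore ∬_D (28x y) dx dy = -14896/3.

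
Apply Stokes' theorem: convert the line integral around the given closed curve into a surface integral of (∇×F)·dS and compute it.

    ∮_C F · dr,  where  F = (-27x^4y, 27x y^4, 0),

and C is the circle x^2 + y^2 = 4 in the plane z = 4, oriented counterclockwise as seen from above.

Let S be the flat disk x^2 + y^2 ≤ 4 in the plane z = 4, with upward unit normal n̂ = ẑ. By Stokes' theorem,

    ∮_C F · dr = ∬_S (∇ × F) · n̂ dS = ∬_D (curl F)_z dA,

where D is the disk x^2 + y^2 ≤ 4.

Compute the curl of F = (-27x^4y, 27x y^4, 0):
    (∇ × F)_x = ∂F_z/∂y - ∂F_y/∂z = 0,
    (∇ × F)_y = ∂F_x/∂z - ∂F_z/∂x = 0,
    (∇ × F)_z = ∂F_y/∂x - ∂F_x/∂y = 27x^4 + 27y^4.

On z = 4, (curl F)_z = 27x^4 + 27y^4.

Convert to polar (x = r cos θ, y = r sin θ, dA = r dr dθ); the integrand becomes 27r^4(sin(θ)^4 + cos(θ)^4), so

    ∬_D (curl F)_z dA = ∫_0^{2π} ∫_0^{2} (27r^4(sin(θ)^4 + cos(θ)^4)) · r dr dθ.

Inner (r from 0 to 2): 288sin(θ)^4 + 288cos(θ)^4.
Outer (θ from 0 to 2π): 432π.

Therefore ∮_C F · dr = 432π.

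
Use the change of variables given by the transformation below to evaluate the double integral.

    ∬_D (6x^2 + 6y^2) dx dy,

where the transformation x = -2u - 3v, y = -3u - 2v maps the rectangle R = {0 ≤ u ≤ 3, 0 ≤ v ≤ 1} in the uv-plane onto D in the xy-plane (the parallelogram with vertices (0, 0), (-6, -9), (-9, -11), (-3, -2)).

Compute the Jacobian determinant of (x, y) with respect to (u, v):

    ∂(x,y)/∂(u,v) = | -2  -3 | = (-2)(-2) - (-3)(-3) = -5.
                   | -3  -2 |

Its absolute value is |J| = 5 (the area scaling factor).

Substituting x = -2u - 3v, y = -3u - 2v into the integrand,

    6x^2 + 6y^2 → 78u^2 + 144u v + 78v^2,

so the integral becomes

    ∬_R (78u^2 + 144u v + 78v^2) · |J| du dv = ∫_0^3 ∫_0^1 (390u^2 + 720u v + 390v^2) dv du.

Inner (v): 390u^2 + 360u + 130.
Outer (u): 5520.

Therefore ∬_D (6x^2 + 6y^2) dx dy = 5520.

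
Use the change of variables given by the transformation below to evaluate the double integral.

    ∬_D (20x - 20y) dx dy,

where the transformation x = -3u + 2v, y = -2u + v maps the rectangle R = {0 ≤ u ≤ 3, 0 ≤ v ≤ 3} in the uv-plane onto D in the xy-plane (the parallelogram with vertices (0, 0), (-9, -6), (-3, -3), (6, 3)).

Compute the Jacobian determinant of (x, y) with respect to (u, v):

    ∂(x,y)/∂(u,v) = | -3  2 | = (-3)(1) - (2)(-2) = 1.
                   | -2  1 |

Its absolute value is |J| = 1 (the area scaling factor).

Substituting x = -3u + 2v, y = -2u + v into the integrand,

    20x - 20y → -20u + 20v,

so the integral becomes

    ∬_R (-20u + 20v) · |J| du dv = ∫_0^3 ∫_0^3 (-20u + 20v) dv du.

Inner (v): 90 - 60u.
Outer (u): 0.

Therefore ∬_D (20x - 20y) dx dy = 0.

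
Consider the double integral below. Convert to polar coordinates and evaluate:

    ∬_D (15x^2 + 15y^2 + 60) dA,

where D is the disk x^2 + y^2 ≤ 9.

The region D is 0 ≤ r ≤ 3, 0 ≤ θ ≤ 2π in polar coordinates, where x = r cos(θ), y = r sin(θ), and dA = r dr dθ.

Under the substitution, the integrand becomes 15r^2 + 60, so

    ∬_D (15x^2 + 15y^2 + 60) dA = ∫_{0}^{2π} ∫_{0}^{3} (15r^2 + 60) · r dr dθ.

Inner integral (in r): ∫_{0}^{3} (15r^2 + 60) · r dr = 2295/4.

Outer integral (in θ): ∫_{0}^{2π} (2295/4) dθ = 2295π/2.

Therefore ∬_D (15x^2 + 15y^2 + 60) dA = 2295π/2.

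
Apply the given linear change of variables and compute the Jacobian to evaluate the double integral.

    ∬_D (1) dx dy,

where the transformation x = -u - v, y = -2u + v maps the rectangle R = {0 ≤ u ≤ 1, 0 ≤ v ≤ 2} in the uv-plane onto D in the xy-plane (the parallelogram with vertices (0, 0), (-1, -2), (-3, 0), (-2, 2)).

Compute the Jacobian determinant of (x, y) with respect to (u, v):

    ∂(x,y)/∂(u,v) = | -1  -1 | = (-1)(1) - (-1)(-2) = -3.
                   | -2  1 |

Its absolute value is |J| = 3 (the area scaling factor).

Substituting x = -u - v, y = -2u + v into the integrand,

    1 → 1,

so the integral becomes

    ∬_R (1) · |J| du dv = ∫_0^1 ∫_0^2 (3) dv du.

Inner (v): 6.
Outer (u): 6.

Therefore ∬_D (1) dx dy = 6.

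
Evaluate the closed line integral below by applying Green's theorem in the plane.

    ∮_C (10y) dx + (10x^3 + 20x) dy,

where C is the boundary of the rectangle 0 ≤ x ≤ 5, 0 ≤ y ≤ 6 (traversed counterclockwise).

Green's theorem converts the closed line integral into a double integral over the enclosed region D:

    ∮_C P dx + Q dy = ∬_D (∂Q/∂x - ∂P/∂y) dA.

Here P = 10y, Q = 10x^3 + 20x, so

    ∂Q/∂x = 30x^2 + 20,    ∂P/∂y = 10,
    ∂Q/∂x - ∂P/∂y = 30x^2 + 10.

D is the region 0 ≤ x ≤ 5, 0 ≤ y ≤ 6. Evaluating the double integral:

    ∬_D (30x^2 + 10) dA = ∫_0^{5} ∫_0^{6} (30x^2 + 10) dy dx.

Inner (y from 0 to 6): 180x^2 + 60.
Outer (x from 0 to 5): 7800.

Therefore ∮_C P dx + Q dy = 7800.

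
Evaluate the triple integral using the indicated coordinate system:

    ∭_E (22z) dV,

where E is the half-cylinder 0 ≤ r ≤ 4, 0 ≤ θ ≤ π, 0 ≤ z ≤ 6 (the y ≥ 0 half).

In cylindrical coordinates, x = r cos(θ), y = r sin(θ), z = z, and dV = r dr dθ dz.

The integrand becomes 22z, so

    ∭_E (22z) dV = ∫_{0}^{π} ∫_{0}^{4} ∫_{0}^{6} (22z) · r dz dr dθ.

Inner (z): 396r.
Middle (r from 0 to 4): 3168.
Outer (θ): 3168π.

Therefore the triple integral equals 3168π.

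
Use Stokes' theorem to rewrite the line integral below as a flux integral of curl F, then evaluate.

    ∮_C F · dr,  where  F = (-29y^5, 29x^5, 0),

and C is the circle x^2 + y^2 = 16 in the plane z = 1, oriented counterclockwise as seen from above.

Let S be the flat disk x^2 + y^2 ≤ 16 in the plane z = 1, with upward unit normal n̂ = ẑ. By Stokes' theorem,

    ∮_C F · dr = ∬_S (∇ × F) · n̂ dS = ∬_D (curl F)_z dA,

where D is the disk x^2 + y^2 ≤ 16.

Compute the curl of F = (-29y^5, 29x^5, 0):
    (∇ × F)_x = ∂F_z/∂y - ∂F_y/∂z = 0,
    (∇ × F)_y = ∂F_x/∂z - ∂F_z/∂x = 0,
    (∇ × F)_z = ∂F_y/∂x - ∂F_x/∂y = 145x^4 + 145y^4.

On z = 1, (curl F)_z = 145x^4 + 145y^4.

Convert to polar (x = r cos θ, y = r sin θ, dA = r dr dθ); the integrand becomes 145r^4(sin(θ)^4 + cos(θ)^4), so

    ∬_D (curl F)_z dA = ∫_0^{2π} ∫_0^{4} (145r^4(sin(θ)^4 + cos(θ)^4)) · r dr dθ.

Inner (r from 0 to 4): 296960sin(θ)^4/3 + 296960cos(θ)^4/3.
Outer (θ from 0 to 2π): 148480π.

Therefore ∮_C F · dr = 148480π.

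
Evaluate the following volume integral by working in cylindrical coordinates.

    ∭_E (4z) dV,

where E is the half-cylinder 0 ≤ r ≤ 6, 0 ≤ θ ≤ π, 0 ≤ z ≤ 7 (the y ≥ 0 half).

In cylindrical coordinates, x = r cos(θ), y = r sin(θ), z = z, and dV = r dr dθ dz.

The integrand becomes 4z, so

    ∭_E (4z) dV = ∫_{0}^{π} ∫_{0}^{6} ∫_{0}^{7} (4z) · r dz dr dθ.

Inner (z): 98r.
Middle (r from 0 to 6): 1764.
Outer (θ): 1764π.

Therefore the triple integral equals 1764π.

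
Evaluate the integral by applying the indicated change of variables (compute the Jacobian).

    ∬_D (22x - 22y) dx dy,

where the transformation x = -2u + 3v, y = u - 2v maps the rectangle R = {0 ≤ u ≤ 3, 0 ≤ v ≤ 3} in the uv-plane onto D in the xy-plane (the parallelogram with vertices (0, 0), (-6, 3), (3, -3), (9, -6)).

Compute the Jacobian determinant of (x, y) with respect to (u, v):

    ∂(x,y)/∂(u,v) = | -2  3 | = (-2)(-2) - (3)(1) = 1.
                   | 1  -2 |

Its absolute value is |J| = 1 (the area scaling factor).

Substituting x = -2u + 3v, y = u - 2v into the integrand,

    22x - 22y → -66u + 110v,

so the integral becomes

    ∬_R (-66u + 110v) · |J| du dv = ∫_0^3 ∫_0^3 (-66u + 110v) dv du.

Inner (v): 495 - 198u.
Outer (u): 594.

Therefore ∬_D (22x - 22y) dx dy = 594.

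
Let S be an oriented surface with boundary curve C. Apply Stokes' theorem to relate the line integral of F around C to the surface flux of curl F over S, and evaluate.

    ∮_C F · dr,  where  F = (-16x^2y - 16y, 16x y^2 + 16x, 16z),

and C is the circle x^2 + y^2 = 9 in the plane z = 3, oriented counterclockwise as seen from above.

Let S be the flat disk x^2 + y^2 ≤ 9 in the plane z = 3, with upward unit normal n̂ = ẑ. By Stokes' theorem,

    ∮_C F · dr = ∬_S (∇ × F) · n̂ dS = ∬_D (curl F)_z dA,

where D is the disk x^2 + y^2 ≤ 9.

Compute the curl of F = (-16x^2y - 16y, 16x y^2 + 16x, 16z):
    (∇ × F)_x = ∂F_z/∂y - ∂F_y/∂z = 0,
    (∇ × F)_y = ∂F_x/∂z - ∂F_z/∂x = 0,
    (∇ × F)_z = ∂F_y/∂x - ∂F_x/∂y = 16x^2 + 16y^2 + 32.

On z = 3, (curl F)_z = 16x^2 + 16y^2 + 32.

Convert to polar (x = r cos θ, y = r sin θ, dA = r dr dθ); the integrand becomes 16r^2 + 32, so

    ∬_D (curl F)_z dA = ∫_0^{2π} ∫_0^{3} (16r^2 + 32) · r dr dθ.

Inner (r from 0 to 3): 468.
Outer (θ from 0 to 2π): 936π.

Therefore ∮_C F · dr = 936π.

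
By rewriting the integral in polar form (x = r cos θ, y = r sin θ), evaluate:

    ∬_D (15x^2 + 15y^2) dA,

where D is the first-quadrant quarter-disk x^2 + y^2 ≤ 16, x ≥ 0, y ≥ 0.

The region D is 0 ≤ r ≤ 4, 0 ≤ θ ≤ π/2 in polar coordinates, where x = r cos(θ), y = r sin(θ), and dA = r dr dθ.

Under the substitution, the integrand becomes 15r^2, so

    ∬_D (15x^2 + 15y^2) dA = ∫_{0}^{π/2} ∫_{0}^{4} (15r^2) · r dr dθ.

Inner integral (in r): ∫_{0}^{4} (15r^2) · r dr = 960.

Outer integral (in θ): ∫_{0}^{π/2} (960) dθ = 480π.

Therefore ∬_D (15x^2 + 15y^2) dA = 480π.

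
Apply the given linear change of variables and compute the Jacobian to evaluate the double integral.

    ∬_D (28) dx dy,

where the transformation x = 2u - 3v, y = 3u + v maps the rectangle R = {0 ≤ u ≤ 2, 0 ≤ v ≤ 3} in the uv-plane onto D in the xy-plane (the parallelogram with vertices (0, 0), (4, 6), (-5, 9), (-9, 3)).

Compute the Jacobian determinant of (x, y) with respect to (u, v):

    ∂(x,y)/∂(u,v) = | 2  -3 | = (2)(1) - (-3)(3) = 11.
                   | 3  1 |

Its absolute value is |J| = 11 (the area scaling factor).

Substituting x = 2u - 3v, y = 3u + v into the integrand,

    28 → 28,

so the integral becomes

    ∬_R (28) · |J| du dv = ∫_0^2 ∫_0^3 (308) dv du.

Inner (v): 924.
Outer (u): 1848.

Therefore ∬_D (28) dx dy = 1848.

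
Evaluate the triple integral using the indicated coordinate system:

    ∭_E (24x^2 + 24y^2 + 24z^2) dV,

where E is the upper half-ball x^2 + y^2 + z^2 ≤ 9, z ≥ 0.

In spherical coordinates, x = ρ sin(φ) cos(θ), y = ρ sin(φ) sin(θ), z = ρ cos(φ), and dV = ρ^2 sin(φ) dρ dφ dθ.

The integrand becomes 24ρ^2, so

    ∭_E (24x^2 + 24y^2 + 24z^2) dV = ∫_{0}^{2π} ∫_{0}^{π/2} ∫_{0}^{3} (24ρ^2) · ρ^2 sin(φ) dρ dφ dθ.

Inner (ρ): 5832sin(φ)/5.
Middle (φ): 5832/5.
Outer (θ): 11664π/5.

Therefore the triple integral equals 11664π/5.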